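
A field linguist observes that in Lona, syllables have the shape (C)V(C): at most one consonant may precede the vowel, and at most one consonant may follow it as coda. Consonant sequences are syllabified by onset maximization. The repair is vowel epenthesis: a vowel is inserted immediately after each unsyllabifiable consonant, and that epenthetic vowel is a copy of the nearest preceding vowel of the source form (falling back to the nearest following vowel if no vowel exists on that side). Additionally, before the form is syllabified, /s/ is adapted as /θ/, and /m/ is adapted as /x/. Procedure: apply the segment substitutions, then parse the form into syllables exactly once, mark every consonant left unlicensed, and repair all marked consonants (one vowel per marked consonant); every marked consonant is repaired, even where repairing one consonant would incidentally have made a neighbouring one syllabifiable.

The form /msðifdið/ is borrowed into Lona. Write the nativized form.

Substitution: /m/ → /x/, /s/ → /θ/, giving /xθðifdið/.
Syllabifying with onset maximization leaves /x/, /θ/ stranded (at most one coda consonant is licensed; onsets are limited to one consonant).
Epenthesis after each stranded consonant: /x/ → /xi/, /θ/ → /θi/.

xiθiðifdið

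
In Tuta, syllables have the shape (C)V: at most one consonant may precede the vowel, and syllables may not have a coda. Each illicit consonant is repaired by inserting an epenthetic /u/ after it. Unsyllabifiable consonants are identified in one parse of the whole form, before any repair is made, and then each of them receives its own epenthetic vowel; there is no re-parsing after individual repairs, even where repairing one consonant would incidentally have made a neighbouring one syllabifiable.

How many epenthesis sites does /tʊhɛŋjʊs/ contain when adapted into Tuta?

2

The unsyllabifiable consonants are /ŋ/, /s/; each receives one epenthetic vowel.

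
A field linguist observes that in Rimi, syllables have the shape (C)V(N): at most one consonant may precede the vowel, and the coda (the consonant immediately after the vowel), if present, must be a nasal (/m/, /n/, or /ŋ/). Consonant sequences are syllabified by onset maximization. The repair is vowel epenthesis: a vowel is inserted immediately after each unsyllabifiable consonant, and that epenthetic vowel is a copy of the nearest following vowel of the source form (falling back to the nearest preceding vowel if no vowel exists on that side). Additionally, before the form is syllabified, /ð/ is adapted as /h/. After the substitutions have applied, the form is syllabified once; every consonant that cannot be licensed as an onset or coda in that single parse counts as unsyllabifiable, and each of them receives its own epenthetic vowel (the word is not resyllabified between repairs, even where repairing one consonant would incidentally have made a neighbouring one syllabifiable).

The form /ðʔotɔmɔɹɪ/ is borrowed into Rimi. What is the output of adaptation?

hoʔotɔmɔɹɪ

Substitution: /ð/ → /h/, giving /hʔotɔmɔɹɪ/.
The consonants /h/ cannot be parsed into a legal (C)V(N) syllable (only a nasal (/m/, /n/, or /ŋ/) is licensed in coda position; onsets are limited to one consonant).
Inserting the epenthetic vowel yields /h/ → /ho/.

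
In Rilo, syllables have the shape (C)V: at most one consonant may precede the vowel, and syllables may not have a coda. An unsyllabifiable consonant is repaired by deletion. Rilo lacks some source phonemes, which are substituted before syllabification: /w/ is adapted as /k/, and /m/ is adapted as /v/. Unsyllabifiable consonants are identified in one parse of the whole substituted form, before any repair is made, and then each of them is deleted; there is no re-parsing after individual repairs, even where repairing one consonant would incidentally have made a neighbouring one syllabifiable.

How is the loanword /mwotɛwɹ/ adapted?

kotɛ

Substitution: /m/ → /v/, /w/ → /k/, giving /vkotɛkɹ/.
Syllabifying with onset maximization leaves /v/, /k/, /ɹ/ stranded (no codas are permitted; onsets are limited to one consonant).
Each unlicensed consonant is deleted: /v/, /k/, /ɹ/.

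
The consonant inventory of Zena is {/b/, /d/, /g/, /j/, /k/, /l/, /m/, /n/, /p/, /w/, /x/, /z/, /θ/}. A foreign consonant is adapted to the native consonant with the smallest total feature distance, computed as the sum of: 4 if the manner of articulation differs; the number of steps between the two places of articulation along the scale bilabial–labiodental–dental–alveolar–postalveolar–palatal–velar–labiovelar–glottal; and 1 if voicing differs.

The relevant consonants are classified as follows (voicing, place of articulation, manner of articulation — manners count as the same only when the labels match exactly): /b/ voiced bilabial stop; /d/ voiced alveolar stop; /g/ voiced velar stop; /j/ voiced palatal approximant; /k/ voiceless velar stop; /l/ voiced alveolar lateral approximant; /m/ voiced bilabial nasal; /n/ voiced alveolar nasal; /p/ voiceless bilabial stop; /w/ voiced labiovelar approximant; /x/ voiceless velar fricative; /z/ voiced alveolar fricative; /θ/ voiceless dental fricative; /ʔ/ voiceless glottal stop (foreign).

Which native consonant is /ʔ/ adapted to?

/k/ is closest: same manner (stop), place distance 2 (glottal→velar), same voicing; total 2. Next closest is /g/ at distance 3.

k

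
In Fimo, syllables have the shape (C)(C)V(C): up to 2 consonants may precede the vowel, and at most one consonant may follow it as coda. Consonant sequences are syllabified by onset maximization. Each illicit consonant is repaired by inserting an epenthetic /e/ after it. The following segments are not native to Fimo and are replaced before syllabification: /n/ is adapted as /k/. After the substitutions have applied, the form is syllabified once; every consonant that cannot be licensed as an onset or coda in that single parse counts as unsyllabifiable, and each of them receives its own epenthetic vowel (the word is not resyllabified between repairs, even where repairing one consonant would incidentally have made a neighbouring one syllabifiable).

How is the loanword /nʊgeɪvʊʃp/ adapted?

Substitution: /n/ → /k/, giving /kʊgeɪvʊʃp/.
Syllabifying with onset maximization leaves /p/ stranded (at most one coda consonant is licensed; onsets may contain at most 2 consonants).
Each unlicensed consonant becomes the onset of a new syllable: /p/ → /pe/.

kʊgeɪvʊʃpe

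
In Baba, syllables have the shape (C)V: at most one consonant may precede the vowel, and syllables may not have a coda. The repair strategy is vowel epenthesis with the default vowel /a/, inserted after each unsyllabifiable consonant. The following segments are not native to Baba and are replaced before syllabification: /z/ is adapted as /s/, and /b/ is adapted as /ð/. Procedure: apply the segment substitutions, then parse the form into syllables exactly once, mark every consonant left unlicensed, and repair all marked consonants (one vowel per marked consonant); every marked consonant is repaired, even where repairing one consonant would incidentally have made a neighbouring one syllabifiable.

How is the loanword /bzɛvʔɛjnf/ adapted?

Substitution: /b/ → /ð/, /z/ → /s/, giving /ðsɛvʔɛjnf/.
The consonants /ð/, /v/, /j/, /n/, /f/ cannot be parsed into a legal (C)V syllable (no codas are permitted; onsets are limited to one consonant).
Each unlicensed consonant becomes the onset of a new syllable: /ð/ → /ða/, /v/ → /va/, /j/ → /ja/, /n/ → /na/, /f/ → /fa/.

ðasɛvaʔɛjanafa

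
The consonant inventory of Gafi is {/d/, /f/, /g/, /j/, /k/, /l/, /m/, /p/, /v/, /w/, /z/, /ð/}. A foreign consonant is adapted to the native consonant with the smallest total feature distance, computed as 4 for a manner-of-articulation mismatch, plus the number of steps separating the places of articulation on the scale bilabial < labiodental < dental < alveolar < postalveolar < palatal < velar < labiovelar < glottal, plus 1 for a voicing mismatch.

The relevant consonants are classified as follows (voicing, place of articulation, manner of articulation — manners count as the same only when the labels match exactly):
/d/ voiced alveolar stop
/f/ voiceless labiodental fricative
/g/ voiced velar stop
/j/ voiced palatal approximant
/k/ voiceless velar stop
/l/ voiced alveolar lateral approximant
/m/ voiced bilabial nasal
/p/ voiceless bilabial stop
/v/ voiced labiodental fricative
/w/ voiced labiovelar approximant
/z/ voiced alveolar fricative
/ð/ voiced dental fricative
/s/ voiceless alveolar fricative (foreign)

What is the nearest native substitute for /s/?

/z/ is closest: same manner (fricative), place distance 0 (alveolar→alveolar), voicing differs (+1); total 1. Next closest is /f/ at distance 2.

z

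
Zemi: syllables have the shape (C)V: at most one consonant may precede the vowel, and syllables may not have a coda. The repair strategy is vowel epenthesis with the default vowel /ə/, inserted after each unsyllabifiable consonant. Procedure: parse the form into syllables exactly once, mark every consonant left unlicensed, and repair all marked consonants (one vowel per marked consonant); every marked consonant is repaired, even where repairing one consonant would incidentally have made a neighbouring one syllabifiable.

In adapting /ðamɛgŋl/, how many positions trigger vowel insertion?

3

The unsyllabifiable consonants are /g/, /ŋ/, /l/; each receives one epenthetic vowel.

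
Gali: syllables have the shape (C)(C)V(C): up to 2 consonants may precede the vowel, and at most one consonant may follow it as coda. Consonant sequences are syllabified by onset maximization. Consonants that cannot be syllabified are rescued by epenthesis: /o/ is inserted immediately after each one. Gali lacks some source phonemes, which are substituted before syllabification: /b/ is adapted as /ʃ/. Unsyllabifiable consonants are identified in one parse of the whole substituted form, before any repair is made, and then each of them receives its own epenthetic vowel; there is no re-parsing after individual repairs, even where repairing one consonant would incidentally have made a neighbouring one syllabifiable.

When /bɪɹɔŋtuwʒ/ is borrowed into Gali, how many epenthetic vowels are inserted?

1

After substitution the input is /ʃɪɹɔŋtuwʒ/.
The unsyllabifiable consonants are /ʒ/; each receives one epenthetic vowel.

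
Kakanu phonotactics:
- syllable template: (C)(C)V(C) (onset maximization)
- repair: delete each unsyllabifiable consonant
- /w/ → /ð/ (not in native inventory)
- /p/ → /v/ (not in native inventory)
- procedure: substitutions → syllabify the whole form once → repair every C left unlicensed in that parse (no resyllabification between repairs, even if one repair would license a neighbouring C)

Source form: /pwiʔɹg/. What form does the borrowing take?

vðiʔ

Substitution: /p/ → /v/, /w/ → /ð/, giving /vðiʔɹg/.
The consonants /ɹ/, /g/ cannot be parsed into a legal (C)(C)V(C) syllable (at most one coda consonant is licensed; onsets may contain at most 2 consonants).
Each unlicensed consonant is deleted: /ɹ/, /g/.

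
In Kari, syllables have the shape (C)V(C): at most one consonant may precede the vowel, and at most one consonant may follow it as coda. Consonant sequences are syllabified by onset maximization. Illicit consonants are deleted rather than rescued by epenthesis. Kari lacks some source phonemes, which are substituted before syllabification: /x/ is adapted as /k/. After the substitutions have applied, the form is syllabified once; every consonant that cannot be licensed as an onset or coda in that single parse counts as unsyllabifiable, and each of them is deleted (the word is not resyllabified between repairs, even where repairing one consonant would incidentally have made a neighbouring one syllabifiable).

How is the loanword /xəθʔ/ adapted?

kəθ

Substitution: /x/ → /k/, giving /kəθʔ/.
Syllabifying with onset maximization leaves /ʔ/ stranded (at most one coda consonant is licensed; onsets are limited to one consonant).
Each unlicensed consonant is deleted: /ʔ/.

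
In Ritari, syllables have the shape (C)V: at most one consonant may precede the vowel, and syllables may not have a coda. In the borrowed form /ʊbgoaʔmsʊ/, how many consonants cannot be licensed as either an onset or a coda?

Syllabifying with onset maximization leaves /b/, /ʔ/, /m/ stranded (no codas are permitted; onsets are limited to one consonant).

3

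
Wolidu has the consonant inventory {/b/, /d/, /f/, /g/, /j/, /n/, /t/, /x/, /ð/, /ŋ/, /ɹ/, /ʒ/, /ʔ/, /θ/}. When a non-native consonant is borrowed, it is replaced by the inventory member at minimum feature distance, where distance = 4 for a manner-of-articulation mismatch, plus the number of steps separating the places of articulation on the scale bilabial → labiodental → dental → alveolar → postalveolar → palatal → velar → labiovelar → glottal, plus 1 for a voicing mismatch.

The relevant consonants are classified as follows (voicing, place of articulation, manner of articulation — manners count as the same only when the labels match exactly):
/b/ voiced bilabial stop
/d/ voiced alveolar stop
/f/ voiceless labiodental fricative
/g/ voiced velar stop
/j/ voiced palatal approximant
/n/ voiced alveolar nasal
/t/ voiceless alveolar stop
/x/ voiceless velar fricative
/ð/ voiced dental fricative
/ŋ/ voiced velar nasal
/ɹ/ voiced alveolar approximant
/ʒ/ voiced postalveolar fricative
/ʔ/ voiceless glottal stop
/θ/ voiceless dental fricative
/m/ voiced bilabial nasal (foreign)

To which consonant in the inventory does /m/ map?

n

/n/ is closest: same manner (nasal), place distance 3 (bilabial→alveolar), same voicing; total 3. Next closest is /b/ at distance 4.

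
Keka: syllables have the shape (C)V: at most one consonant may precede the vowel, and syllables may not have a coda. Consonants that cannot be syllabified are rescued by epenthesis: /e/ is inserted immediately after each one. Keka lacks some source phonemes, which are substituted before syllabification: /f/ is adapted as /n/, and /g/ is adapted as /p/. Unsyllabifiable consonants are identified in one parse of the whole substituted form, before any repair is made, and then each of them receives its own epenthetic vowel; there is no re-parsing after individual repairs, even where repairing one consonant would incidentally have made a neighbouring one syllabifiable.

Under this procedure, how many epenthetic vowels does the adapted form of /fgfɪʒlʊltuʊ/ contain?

After substitution the input is /npnɪʒlʊltuʊ/.
The unsyllabifiable consonants are /n/, /p/, /ʒ/, /l/; each receives one epenthetic vowel.

4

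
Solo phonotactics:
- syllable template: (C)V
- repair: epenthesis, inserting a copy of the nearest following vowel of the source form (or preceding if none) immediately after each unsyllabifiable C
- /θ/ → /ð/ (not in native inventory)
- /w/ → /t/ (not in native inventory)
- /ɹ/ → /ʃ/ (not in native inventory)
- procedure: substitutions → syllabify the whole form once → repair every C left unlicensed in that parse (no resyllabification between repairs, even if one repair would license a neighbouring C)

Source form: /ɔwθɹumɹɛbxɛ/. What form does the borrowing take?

Substitution: /w/ → /t/, /θ/ → /ð/, /ɹ/ → /ʃ/, giving /ɔtðʃumʃɛbxɛ/.
Under (C)V, the unsyllabifiable consonants are /t/, /ð/, /m/, /b/ (no codas are permitted; onsets are limited to one consonant).
Inserting the epenthetic vowel yields /t/ → /tu/, /ð/ → /ðu/, /m/ → /mɛ/, /b/ → /bɛ/.

ɔtuðuʃumɛʃɛbɛxɛ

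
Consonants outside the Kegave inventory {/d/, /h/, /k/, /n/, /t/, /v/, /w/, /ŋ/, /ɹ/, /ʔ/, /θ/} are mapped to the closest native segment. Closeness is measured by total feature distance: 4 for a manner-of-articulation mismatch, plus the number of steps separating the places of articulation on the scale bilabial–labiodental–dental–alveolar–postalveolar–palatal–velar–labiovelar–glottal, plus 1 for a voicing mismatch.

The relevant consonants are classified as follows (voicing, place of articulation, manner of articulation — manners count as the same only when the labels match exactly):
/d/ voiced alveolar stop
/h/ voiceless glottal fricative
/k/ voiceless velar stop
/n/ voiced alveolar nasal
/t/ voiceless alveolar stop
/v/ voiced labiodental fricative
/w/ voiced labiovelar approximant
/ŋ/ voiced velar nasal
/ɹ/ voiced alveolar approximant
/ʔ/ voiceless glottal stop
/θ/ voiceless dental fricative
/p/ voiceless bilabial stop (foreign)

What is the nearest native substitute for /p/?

/t/ is closest: same manner (stop), place distance 3 (bilabial→alveolar), same voicing; total 3. Next closest is /d/ at distance 4.

t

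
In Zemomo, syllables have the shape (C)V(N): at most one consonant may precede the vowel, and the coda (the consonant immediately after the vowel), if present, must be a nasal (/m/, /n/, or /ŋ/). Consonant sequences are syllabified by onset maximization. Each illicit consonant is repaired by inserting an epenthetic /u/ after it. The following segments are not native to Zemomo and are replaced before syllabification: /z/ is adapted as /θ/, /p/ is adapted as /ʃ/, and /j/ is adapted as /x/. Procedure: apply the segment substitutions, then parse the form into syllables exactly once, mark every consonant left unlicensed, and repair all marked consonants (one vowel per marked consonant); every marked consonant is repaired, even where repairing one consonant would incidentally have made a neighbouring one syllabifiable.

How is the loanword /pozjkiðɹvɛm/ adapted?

Substitution: /p/ → /ʃ/, /z/ → /θ/, /j/ → /x/, giving /ʃoθxkiðɹvɛm/.
Under (C)V(N), the unsyllabifiable consonants are /θ/, /x/, /ð/, /ɹ/ (only a nasal (/m/, /n/, or /ŋ/) is licensed in coda position; onsets are limited to one consonant).
Each unlicensed consonant becomes the onset of a new syllable: /θ/ → /θu/, /x/ → /xu/, /ð/ → /ðu/, /ɹ/ → /ɹu/.

ʃoθuxukiðuɹuvɛm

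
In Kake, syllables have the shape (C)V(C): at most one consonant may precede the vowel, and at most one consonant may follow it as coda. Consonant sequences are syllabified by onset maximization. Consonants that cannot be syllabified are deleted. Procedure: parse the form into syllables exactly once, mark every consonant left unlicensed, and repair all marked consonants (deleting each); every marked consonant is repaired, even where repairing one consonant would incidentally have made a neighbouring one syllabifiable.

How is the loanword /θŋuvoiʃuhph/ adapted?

Under (C)V(C), the unsyllabifiable consonants are /θ/, /p/, /h/ (at most one coda consonant is licensed; onsets are limited to one consonant).
Deleting the stranded consonants removes /θ/, /p/, /h/.

ŋuvoiʃuh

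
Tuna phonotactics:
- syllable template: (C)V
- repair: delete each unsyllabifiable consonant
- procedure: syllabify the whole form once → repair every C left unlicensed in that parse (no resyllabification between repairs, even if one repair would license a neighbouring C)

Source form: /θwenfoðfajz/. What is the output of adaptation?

Syllabifying with onset maximization leaves /θ/, /n/, /ð/, /j/, /z/ stranded (no codas are permitted; onsets are limited to one consonant).
Deleting the stranded consonants removes /θ/, /n/, /ð/, /j/, /z/.

wefofa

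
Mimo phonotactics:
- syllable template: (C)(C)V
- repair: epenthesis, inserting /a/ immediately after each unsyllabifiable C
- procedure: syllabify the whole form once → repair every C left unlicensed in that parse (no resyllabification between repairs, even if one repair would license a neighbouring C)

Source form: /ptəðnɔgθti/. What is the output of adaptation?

ptəðnɔgaθti

Under (C)(C)V, the unsyllabifiable consonants are /g/ (no codas are permitted; onsets may contain at most 2 consonants).
Each unlicensed consonant becomes the onset of a new syllable: /g/ → /ga/.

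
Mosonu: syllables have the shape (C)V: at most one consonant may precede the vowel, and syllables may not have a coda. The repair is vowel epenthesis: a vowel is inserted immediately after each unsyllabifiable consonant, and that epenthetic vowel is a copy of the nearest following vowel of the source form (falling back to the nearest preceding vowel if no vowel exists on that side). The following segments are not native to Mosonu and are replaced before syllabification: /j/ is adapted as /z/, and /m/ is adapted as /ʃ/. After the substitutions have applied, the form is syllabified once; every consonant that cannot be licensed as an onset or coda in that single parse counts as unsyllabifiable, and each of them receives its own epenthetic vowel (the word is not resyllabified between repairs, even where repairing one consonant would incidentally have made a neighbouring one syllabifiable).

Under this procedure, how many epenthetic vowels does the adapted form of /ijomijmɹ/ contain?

3

After substitution the input is /izoʃizʃɹ/.
The unsyllabifiable consonants are /z/, /ʃ/, /ɹ/; each receives one epenthetic vowel.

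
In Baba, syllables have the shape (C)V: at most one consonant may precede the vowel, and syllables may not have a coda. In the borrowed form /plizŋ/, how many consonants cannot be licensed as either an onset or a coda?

3

The consonants /p/, /z/, /ŋ/ cannot be parsed into a legal (C)V syllable (no codas are permitted; onsets are limited to one consonant).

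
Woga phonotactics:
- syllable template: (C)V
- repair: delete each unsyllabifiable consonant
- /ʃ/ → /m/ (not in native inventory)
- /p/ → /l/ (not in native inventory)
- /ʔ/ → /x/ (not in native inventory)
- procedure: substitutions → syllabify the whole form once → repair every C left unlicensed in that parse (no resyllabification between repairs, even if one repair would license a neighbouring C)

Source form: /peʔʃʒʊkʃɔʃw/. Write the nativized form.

leʒʊmɔ

Substitution: /p/ → /l/, /ʔ/ → /x/, /ʃ/ → /m/, giving /lexmʒʊkmɔmw/.
Under (C)V, the unsyllabifiable consonants are /x/, /m/, /k/, /m/, /w/ (no codas are permitted; onsets are limited to one consonant).
Deleting the stranded consonants removes /x/, /m/, /k/, /m/, /w/.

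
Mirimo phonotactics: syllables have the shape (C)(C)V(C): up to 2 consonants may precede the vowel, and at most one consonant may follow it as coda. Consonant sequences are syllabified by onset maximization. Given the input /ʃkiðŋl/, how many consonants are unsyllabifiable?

2

The consonants /ŋ/, /l/ cannot be parsed into a legal (C)(C)V(C) syllable (at most one coda consonant is licensed; onsets may contain at most 2 consonants).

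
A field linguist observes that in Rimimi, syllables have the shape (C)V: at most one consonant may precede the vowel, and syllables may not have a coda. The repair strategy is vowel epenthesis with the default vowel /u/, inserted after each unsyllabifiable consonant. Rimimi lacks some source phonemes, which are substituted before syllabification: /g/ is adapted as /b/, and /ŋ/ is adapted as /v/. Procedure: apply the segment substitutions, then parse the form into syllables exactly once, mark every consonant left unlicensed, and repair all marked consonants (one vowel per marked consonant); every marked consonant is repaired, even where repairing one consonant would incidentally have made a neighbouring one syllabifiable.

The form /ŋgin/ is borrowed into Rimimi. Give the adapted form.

Substitution: /ŋ/ → /v/, /g/ → /b/, giving /vbin/.
Under (C)V, the unsyllabifiable consonants are /v/, /n/ (no codas are permitted; onsets are limited to one consonant).
Inserting the epenthetic vowel yields /v/ → /vu/, /n/ → /nu/.

vubinu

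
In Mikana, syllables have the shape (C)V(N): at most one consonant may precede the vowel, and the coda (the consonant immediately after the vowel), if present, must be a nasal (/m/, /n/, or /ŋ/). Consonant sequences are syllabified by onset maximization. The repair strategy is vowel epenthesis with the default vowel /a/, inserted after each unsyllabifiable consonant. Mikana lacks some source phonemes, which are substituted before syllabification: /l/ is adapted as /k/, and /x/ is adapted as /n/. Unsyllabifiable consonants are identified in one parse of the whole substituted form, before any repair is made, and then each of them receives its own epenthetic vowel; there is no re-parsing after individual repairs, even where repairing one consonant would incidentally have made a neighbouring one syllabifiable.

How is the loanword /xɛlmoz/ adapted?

Substitution: /x/ → /n/, /l/ → /k/, giving /nɛkmoz/.
The consonants /k/, /z/ cannot be parsed into a legal (C)V(N) syllable (only a nasal (/m/, /n/, or /ŋ/) is licensed in coda position; onsets are limited to one consonant).
Each unlicensed consonant becomes the onset of a new syllable: /k/ → /ka/, /z/ → /za/.

nɛkamoza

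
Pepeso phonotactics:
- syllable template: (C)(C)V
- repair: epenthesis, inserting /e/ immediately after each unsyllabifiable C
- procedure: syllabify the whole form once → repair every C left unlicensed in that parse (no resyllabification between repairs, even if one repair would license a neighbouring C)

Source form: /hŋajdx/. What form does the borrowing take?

hŋajedexe

Syllabifying with onset maximization leaves /j/, /d/, /x/ stranded (no codas are permitted; onsets may contain at most 2 consonants).
Each unlicensed consonant becomes the onset of a new syllable: /j/ → /je/, /d/ → /de/, /x/ → /xe/.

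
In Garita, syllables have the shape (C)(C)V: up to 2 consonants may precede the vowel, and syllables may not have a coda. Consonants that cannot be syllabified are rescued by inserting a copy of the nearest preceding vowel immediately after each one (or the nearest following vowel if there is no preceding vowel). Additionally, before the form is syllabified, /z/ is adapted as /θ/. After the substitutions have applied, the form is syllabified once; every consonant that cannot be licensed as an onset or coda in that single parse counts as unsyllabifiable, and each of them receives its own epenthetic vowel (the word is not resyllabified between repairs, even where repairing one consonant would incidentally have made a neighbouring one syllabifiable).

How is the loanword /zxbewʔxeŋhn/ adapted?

θexbeweʔxeŋehene

Substitution: /z/ → /θ/, giving /θxbewʔxeŋhn/.
The consonants /θ/, /w/, /ŋ/, /h/, /n/ cannot be parsed into a legal (C)(C)V syllable (no codas are permitted; onsets may contain at most 2 consonants).
Each unlicensed consonant becomes the onset of a new syllable: /θ/ → /θe/, /w/ → /we/, /ŋ/ → /ŋe/, /h/ → /he/, /n/ → /ne/.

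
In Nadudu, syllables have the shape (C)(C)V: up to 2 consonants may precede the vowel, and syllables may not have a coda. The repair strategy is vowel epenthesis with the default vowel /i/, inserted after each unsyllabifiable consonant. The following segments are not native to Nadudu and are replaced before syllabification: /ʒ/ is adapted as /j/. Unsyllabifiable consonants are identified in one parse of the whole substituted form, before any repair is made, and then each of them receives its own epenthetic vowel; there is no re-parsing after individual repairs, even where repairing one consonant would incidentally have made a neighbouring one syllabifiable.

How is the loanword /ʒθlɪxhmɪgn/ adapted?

Substitution: /ʒ/ → /j/, giving /jθlɪxhmɪgn/.
Syllabifying with onset maximization leaves /j/, /x/, /g/, /n/ stranded (no codas are permitted; onsets may contain at most 2 consonants).
Each unlicensed consonant becomes the onset of a new syllable: /j/ → /ji/, /x/ → /xi/, /g/ → /gi/, /n/ → /ni/.

jiθlɪxihmɪgini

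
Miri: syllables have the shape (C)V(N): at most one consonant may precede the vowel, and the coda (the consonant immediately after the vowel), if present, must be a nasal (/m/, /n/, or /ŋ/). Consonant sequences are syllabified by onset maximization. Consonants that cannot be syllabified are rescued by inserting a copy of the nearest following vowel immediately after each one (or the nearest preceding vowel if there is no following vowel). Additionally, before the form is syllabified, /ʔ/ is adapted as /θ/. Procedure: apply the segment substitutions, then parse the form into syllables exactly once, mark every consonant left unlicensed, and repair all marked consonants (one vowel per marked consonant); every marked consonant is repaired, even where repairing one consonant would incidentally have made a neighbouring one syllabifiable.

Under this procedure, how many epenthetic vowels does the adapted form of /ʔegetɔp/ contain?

1

After substitution the input is /θegetɔp/.
The unsyllabifiable consonants are /p/; each receives one epenthetic vowel.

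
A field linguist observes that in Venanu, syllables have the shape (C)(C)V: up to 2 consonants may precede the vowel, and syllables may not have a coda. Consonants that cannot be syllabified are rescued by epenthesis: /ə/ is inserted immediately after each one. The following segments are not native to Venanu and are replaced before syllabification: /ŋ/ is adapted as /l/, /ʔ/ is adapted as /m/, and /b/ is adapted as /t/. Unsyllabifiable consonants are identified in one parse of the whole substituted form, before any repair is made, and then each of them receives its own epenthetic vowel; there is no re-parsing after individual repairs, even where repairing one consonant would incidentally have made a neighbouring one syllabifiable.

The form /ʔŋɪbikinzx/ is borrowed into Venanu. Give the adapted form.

Substitution: /ʔ/ → /m/, /ŋ/ → /l/, /b/ → /t/, giving /mlɪtikinzx/.
Syllabifying with onset maximization leaves /n/, /z/, /x/ stranded (no codas are permitted; onsets may contain at most 2 consonants).
Each unlicensed consonant becomes the onset of a new syllable: /n/ → /nə/, /z/ → /zə/, /x/ → /xə/.

mlɪtikinəzəxə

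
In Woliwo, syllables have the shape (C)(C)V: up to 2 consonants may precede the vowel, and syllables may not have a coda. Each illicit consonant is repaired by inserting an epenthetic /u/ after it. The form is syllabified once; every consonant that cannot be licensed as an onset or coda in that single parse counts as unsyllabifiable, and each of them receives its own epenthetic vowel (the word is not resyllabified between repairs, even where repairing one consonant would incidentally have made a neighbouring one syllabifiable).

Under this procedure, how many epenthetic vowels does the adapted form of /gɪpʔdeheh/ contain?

2

The unsyllabifiable consonants are /p/, /h/; each receives one epenthetic vowel.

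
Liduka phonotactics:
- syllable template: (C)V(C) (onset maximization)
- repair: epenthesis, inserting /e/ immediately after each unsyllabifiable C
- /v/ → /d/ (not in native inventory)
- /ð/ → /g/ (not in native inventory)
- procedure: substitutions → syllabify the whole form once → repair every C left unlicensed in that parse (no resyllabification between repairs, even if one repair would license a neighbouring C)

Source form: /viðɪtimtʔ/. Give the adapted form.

Substitution: /v/ → /d/, /ð/ → /g/, giving /digɪtimtʔ/.
Syllabifying with onset maximization leaves /t/, /ʔ/ stranded (at most one coda consonant is licensed; onsets are limited to one consonant).
Inserting the epenthetic vowel yields /t/ → /te/, /ʔ/ → /ʔe/.

digɪtimteʔe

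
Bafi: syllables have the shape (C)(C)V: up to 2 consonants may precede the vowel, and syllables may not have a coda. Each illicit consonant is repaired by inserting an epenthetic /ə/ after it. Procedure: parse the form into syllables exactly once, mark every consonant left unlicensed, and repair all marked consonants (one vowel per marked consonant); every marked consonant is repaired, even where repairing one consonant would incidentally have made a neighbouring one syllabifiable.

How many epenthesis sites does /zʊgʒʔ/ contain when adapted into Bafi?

3

The unsyllabifiable consonants are /g/, /ʒ/, /ʔ/; each receives one epenthetic vowel.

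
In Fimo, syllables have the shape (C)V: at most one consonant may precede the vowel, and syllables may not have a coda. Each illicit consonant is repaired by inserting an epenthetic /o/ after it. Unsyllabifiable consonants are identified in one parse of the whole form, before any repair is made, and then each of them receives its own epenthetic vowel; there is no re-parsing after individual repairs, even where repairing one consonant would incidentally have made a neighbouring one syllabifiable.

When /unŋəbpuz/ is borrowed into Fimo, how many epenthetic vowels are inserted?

The unsyllabifiable consonants are /n/, /b/, /z/; each receives one epenthetic vowel.

3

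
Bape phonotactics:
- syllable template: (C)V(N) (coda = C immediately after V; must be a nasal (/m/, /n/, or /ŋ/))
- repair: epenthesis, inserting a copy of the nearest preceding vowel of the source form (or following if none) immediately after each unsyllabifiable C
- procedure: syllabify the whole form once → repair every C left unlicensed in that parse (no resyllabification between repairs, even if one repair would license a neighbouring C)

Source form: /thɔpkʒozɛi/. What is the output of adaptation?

Syllabifying with onset maximization leaves /t/, /p/, /k/ stranded (only a nasal (/m/, /n/, or /ŋ/) is licensed in coda position; onsets are limited to one consonant).
Epenthesis after each stranded consonant: /t/ → /tɔ/, /p/ → /pɔ/, /k/ → /kɔ/.

tɔhɔpɔkɔʒozɛi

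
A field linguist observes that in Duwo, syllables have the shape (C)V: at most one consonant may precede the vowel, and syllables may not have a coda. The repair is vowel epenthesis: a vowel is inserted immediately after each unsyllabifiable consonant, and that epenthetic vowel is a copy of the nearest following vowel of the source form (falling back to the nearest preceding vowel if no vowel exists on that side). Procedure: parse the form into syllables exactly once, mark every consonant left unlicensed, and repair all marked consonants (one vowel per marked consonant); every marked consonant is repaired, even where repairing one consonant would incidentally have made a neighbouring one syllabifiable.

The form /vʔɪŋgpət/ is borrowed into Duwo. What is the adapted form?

Under (C)V, the unsyllabifiable consonants are /v/, /ŋ/, /g/, /t/ (no codas are permitted; onsets are limited to one consonant).
Inserting the epenthetic vowel yields /v/ → /vɪ/, /ŋ/ → /ŋə/, /g/ → /gə/, /t/ → /tə/.

vɪʔɪŋəgəpətə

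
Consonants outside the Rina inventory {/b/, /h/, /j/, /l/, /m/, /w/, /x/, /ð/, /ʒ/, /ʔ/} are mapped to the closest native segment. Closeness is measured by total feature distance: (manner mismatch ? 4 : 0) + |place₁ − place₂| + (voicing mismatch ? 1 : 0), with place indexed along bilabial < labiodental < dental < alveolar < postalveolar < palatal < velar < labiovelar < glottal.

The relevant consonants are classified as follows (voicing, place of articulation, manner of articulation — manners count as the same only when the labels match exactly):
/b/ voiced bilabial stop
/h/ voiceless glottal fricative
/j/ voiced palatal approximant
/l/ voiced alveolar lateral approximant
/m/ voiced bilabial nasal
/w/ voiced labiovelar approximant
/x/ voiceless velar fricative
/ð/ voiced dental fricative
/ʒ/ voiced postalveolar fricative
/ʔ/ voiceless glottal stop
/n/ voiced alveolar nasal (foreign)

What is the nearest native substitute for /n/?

m

/m/ is closest: same manner (nasal), place distance 3 (alveolar→bilabial), same voicing; total 3. Next closest is /l/ at distance 4.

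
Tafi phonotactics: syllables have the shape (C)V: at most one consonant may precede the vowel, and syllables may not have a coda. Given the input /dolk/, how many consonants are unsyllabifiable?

The consonants /l/, /k/ cannot be parsed into a legal (C)V syllable (no codas are permitted; onsets are limited to one consonant).

2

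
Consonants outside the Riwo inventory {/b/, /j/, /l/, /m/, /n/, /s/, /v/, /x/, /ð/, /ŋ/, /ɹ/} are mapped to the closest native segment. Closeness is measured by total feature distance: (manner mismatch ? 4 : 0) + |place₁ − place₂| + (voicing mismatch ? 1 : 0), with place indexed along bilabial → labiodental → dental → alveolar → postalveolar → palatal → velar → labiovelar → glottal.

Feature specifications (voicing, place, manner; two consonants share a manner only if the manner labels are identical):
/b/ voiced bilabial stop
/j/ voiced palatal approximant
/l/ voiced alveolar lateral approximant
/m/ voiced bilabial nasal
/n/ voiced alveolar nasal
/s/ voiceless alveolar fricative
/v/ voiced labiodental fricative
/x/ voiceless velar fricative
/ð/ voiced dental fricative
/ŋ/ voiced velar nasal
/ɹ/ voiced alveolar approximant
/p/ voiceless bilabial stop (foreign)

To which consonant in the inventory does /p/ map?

/b/ is closest: same manner (stop), place distance 0 (bilabial→bilabial), voicing differs (+1); total 1. Next closest is /m/ at distance 5.

b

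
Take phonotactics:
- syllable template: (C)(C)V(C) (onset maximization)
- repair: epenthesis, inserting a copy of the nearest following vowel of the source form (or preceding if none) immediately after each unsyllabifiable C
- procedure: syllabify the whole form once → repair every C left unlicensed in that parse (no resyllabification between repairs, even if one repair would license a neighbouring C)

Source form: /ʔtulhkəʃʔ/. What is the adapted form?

Under (C)(C)V(C), the unsyllabifiable consonants are /ʔ/ (at most one coda consonant is licensed; onsets may contain at most 2 consonants).
Each unlicensed consonant becomes the onset of a new syllable: /ʔ/ → /ʔə/.

ʔtulhkəʃʔə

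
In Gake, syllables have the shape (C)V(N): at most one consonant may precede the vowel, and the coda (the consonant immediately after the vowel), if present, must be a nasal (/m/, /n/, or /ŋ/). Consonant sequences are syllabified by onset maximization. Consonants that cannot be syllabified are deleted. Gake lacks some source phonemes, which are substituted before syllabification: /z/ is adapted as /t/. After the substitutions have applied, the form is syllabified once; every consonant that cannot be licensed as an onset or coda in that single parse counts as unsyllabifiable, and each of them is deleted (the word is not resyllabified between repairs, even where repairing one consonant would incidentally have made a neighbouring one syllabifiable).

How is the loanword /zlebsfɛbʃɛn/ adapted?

Substitution: /z/ → /t/, giving /tlebsfɛbʃɛn/.
Syllabifying with onset maximization leaves /t/, /b/, /s/, /b/ stranded (only a nasal (/m/, /n/, or /ŋ/) is licensed in coda position; onsets are limited to one consonant).
Deleting the stranded consonants removes /t/, /b/, /s/, /b/.

lefɛʃɛn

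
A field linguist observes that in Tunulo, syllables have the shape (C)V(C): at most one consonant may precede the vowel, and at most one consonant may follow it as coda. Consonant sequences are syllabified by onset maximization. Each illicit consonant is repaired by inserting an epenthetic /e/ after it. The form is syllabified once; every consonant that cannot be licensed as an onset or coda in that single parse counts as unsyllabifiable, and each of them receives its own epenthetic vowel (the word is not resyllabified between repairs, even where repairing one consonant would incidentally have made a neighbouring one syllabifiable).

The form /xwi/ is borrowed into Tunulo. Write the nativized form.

The consonants /x/ cannot be parsed into a legal (C)V(C) syllable (at most one coda consonant is licensed; onsets are limited to one consonant).
Epenthesis after each stranded consonant: /x/ → /xe/.

xewi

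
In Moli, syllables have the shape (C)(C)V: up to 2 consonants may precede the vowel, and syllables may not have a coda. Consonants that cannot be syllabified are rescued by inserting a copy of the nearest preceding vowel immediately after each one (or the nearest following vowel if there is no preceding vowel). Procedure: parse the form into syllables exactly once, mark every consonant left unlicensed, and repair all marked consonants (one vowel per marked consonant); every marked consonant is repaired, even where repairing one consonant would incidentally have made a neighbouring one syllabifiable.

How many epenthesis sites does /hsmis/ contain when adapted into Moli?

The unsyllabifiable consonants are /h/, /s/; each receives one epenthetic vowel.

2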